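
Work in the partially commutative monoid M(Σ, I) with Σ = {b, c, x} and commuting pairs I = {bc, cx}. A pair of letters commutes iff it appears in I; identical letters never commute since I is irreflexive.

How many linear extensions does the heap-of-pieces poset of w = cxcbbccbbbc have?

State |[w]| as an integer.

drop 0:c onto floor
drop 1:x onto floor
drop 2:c onto {0:c}
drop 3:b onto {1:x}
drop 4:b onto {3:b}
drop 5:c onto {2:c}
drop 6:c onto {5:c}
drop 7:b onto {4:b}
drop 8:b onto {7:b}
drop 9:b onto {8:b}
drop 10:c onto {6:c}
ground layer = {0:c, 1:x}
drop-orders for the pieces not yet dropped (sum over which currently-grounded one goes next):
  1 to go: {9} 1  {10} 1
  2 to go: {6,10} 1  {8,9} 1  {9,10} 2
  3 to go: {5,6,10} 1  {6,9,10} 3  {7,8,9} 1  {8,9,10} 3
  4 to go: {2,5,6,10} 1  {4,7,8,9} 1  {5,6,9,10} 4  {6,8,9,10} 6  {7,8,9,10} 4
  5 to go: {0,2,5,6,10} 1  {2,5,6,9,10} 5  {3,4,7,8,9} 1  {4,7,8,9,10} 5  {5,6,8,9,10} 10  {6,7,8,9,10} 10
  6 to go: {0,2,5,6,9,10} 6  {1,3,4,7,8,9} 1  {2,5,6,8,9,10} 15  {3,4,7,8,9,10} 6  {4,6,7,8,9,10} 15  {5,6,7,8,9,10} 20
  7 to go: {0,2,5,6,8,9,10} 21  {1,3,4,7,8,9,10} 7  {2,5,6,7,8,9,10} 35  {3,4,6,7,8,9,10} 21  {4,5,6,7,8,9,10} 35
  8 to go: {0,2,5,6,7,8,9,10} 56  {1,3,4,6,7,8,9,10} 28  {2,4,5,6,7,8,9,10} 70  {3,4,5,6,7,8,9,10} 56
  9 to go: {0,2,4,5,6,7,8,9,10} 126  {1,3,4,5,6,7,8,9,10} 84  {2,3,4,5,6,7,8,9,10} 126
  if 0:c drops first: 210 orders
  if 1:x drops first: 252 orders
heap linearizations: 462

462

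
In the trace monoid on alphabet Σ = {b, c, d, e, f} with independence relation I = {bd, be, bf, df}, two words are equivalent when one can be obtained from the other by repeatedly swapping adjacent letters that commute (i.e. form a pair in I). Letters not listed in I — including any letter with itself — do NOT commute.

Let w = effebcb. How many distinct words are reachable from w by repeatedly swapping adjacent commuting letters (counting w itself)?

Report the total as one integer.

5

drop 0:e onto floor
drop 1:f onto {0:e}
drop 2:f onto {1:f}
drop 3:e onto {2:f}
drop 4:b onto floor
drop 5:c onto {3:e, 4:b}
drop 6:b onto {5:c}
ground layer = {0:e, 4:b}
drop-orders for the pieces not yet dropped (sum over which currently-grounded one goes next):
  1 to go: {6} 1
  2 to go: {5,6} 1
  3 to go: {3,5,6} 1  {4,5,6} 1
  4 to go: {2,3,5,6} 1  {3,4,5,6} 2
  5 to go: {1,2,3,5,6} 1  {2,3,4,5,6} 3
  if 0:e drops first: 4 orders
  if 4:b drops first: 1 orders
heap linearizations: 5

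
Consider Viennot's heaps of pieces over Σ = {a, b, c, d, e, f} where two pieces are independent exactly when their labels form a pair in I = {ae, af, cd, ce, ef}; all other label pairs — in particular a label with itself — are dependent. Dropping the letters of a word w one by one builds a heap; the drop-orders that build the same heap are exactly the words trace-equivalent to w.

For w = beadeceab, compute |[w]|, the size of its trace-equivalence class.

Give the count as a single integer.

21

0(b) covers ∅
1(e) covers 0:b
2(a) covers 0:b
3(d) covers 1:e, 2:a
4(e) covers 3:d
5(c) covers 2:a
6(e) covers 4:e
7(a) covers 3:d, 5:c
8(b) covers 6:e, 7:a
floor of heap: 0:b
completions by unplaced set U, small U first (add the entries for U minus each lowest piece of U):
  |U|=1: {8}:1
  |U|=2: {6,8}:1  {7,8}:1
  |U|=3: {4,6,8}:1  {5,7,8}:1  {6,7,8}:2
  |U|=4: {4,6,7,8}:3  {5,6,7,8}:3
  |U|=5: {3,4,6,7,8}:3  {4,5,6,7,8}:6
  |U|=6: {1,3,4,6,7,8}:3  {3,4,5,6,7,8}:9
  |U|=7: {1,3,4,5,6,7,8}:12  {2,3,4,5,6,7,8}:9
  start at 0(b): 21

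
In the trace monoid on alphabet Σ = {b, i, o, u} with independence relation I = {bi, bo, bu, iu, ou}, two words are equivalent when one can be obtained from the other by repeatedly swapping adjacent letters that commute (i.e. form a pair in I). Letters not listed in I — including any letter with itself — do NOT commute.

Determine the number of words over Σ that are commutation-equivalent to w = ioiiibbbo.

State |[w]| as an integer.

84

piece 0:i — minimal
piece 1:o rests on {0:i}
piece 2:i rests on {1:o}
piece 3:i rests on {2:i}
piece 4:i rests on {3:i}
piece 5:b — minimal
piece 6:b rests on {5:b}
piece 7:b rests on {6:b}
piece 8:o rests on {4:i}
minimal pieces: {0:i, 5:b}
ways to finish when only these pieces remain (= sum over removing one remaining piece with nothing left below it):
  1 left: {7}→1  {8}→1
  2 left: {4,8}→1  {6,7}→1  {7,8}→2
  3 left: {3,4,8}→1  {4,7,8}→3  {5,6,7}→1  {6,7,8}→3
  4 left: {2,3,4,8}→1  {3,4,7,8}→4  {4,6,7,8}→6  {5,6,7,8}→4
  5 left: {1,2,3,4,8}→1  {2,3,4,7,8}→5  {3,4,6,7,8}→10  {4,5,6,7,8}→10
  6 left: {0,1,2,3,4,8}→1  {1,2,3,4,7,8}→6  {2,3,4,6,7,8}→15  {3,4,5,6,7,8}→20
  7 left: {0,1,2,3,4,7,8}→7  {1,2,3,4,6,7,8}→21  {2,3,4,5,6,7,8}→35
  placing 0:i first → 56 extensions
  placing 5:b first → 28 extensions
total linear extensions = 84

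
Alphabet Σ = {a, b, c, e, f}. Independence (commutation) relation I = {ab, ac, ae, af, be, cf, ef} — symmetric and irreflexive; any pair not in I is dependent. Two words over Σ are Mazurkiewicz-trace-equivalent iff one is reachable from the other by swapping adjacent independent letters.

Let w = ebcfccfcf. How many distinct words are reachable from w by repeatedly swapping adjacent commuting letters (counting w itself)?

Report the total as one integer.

piece 0:e — minimal
piece 1:b — minimal
piece 2:c rests on {0:e, 1:b}
piece 3:f rests on {1:b}
piece 4:c rests on {2:c}
piece 5:c rests on {4:c}
piece 6:f rests on {3:f}
piece 7:c rests on {5:c}
piece 8:f rests on {6:f}
minimal pieces: {0:e, 1:b}
ways to finish when only these pieces remain (= sum over removing one remaining piece with nothing left below it):
  1 left: {7}→1  {8}→1
  2 left: {5,7}→1  {6,8}→1  {7,8}→2
  3 left: {3,6,8}→1  {4,5,7}→1  {5,7,8}→3  {6,7,8}→3
  4 left: {2,4,5,7}→1  {3,6,7,8}→4  {4,5,7,8}→4  {5,6,7,8}→6
  5 left: {0,2,4,5,7}→1  {2,4,5,7,8}→5  {3,5,6,7,8}→10  {4,5,6,7,8}→10
  6 left: {0,2,4,5,7,8}→6  {2,4,5,6,7,8}→15  {3,4,5,6,7,8}→20
  7 left: {0,2,4,5,6,7,8}→21  {2,3,4,5,6,7,8}→35
  placing 0:e first → 35 extensions
  placing 1:b first → 56 extensions
total linear extensions = 91

91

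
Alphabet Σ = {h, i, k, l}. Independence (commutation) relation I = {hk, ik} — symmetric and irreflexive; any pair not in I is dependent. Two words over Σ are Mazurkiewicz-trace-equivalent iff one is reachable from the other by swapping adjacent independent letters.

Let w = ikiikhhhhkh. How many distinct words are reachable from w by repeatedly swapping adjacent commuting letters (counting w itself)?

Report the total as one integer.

165

drop 0:i onto floor
drop 1:k onto floor
drop 2:i onto {0:i}
drop 3:i onto {2:i}
drop 4:k onto {1:k}
drop 5:h onto {3:i}
drop 6:h onto {5:h}
drop 7:h onto {6:h}
drop 8:h onto {7:h}
drop 9:k onto {4:k}
drop 10:h onto {8:h}
ground layer = {0:i, 1:k}
drop-orders for the pieces not yet dropped (sum over which currently-grounded one goes next):
  1 to go: {9} 1  {10} 1
  2 to go: {4,9} 1  {8,10} 1  {9,10} 2
  3 to go: {1,4,9} 1  {4,9,10} 3  {7,8,10} 1  {8,9,10} 3
  4 to go: {1,4,9,10} 4  {4,8,9,10} 6  {6,7,8,10} 1  {7,8,9,10} 4
  5 to go: {1,4,8,9,10} 10  {4,7,8,9,10} 10  {5,6,7,8,10} 1  {6,7,8,9,10} 5
  6 to go: {1,4,7,8,9,10} 20  {3,5,6,7,8,10} 1  {4,6,7,8,9,10} 15  {5,6,7,8,9,10} 6
  7 to go: {1,4,6,7,8,9,10} 35  {2,3,5,6,7,8,10} 1  {3,5,6,7,8,9,10} 7  {4,5,6,7,8,9,10} 21
  8 to go: {0,2,3,5,6,7,8,10} 1  {1,4,5,6,7,8,9,10} 56  {2,3,5,6,7,8,9,10} 8  {3,4,5,6,7,8,9,10} 28
  9 to go: {0,2,3,5,6,7,8,9,10} 9  {1,3,4,5,6,7,8,9,10} 84  {2,3,4,5,6,7,8,9,10} 36
  if 0:i drops first: 120 orders
  if 1:k drops first: 45 orders
heap linearizations: 165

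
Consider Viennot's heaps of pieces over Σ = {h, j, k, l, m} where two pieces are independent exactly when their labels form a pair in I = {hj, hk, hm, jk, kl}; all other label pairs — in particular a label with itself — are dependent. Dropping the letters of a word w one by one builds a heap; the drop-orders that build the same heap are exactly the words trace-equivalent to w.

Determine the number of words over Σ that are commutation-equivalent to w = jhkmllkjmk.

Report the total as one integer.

34

#0=j has no predecessor
#1=h has no predecessor
#2=k has no predecessor
#3=m depends on [0:j, 2:k]
#4=l depends on [1:h, 3:m]
#5=l depends on [4:l]
#6=k depends on [3:m]
#7=j depends on [5:l]
#8=m depends on [6:k, 7:j]
#9=k depends on [8:m]
sources: [0:j, 1:h, 2:k]
N(rest) = Σ N(rest − s) over sources s of rest; N(one piece) = 1:
  size 1 → [9]=1
  size 2 → [8,9]=1
  size 3 → [6,8,9]=1  [7,8,9]=1
  size 4 → [5,7,8,9]=1  [6,7,8,9]=2
  size 5 → [4,5,7,8,9]=1  [5,6,7,8,9]=3
  size 6 → [1,4,5,7,8,9]=1  [4,5,6,7,8,9]=4
  size 7 → [1,4,5,6,7,8,9]=5  [3,4,5,6,7,8,9]=4
  size 8 → [0,3,4,5,6,7,8,9]=4  [1,3,4,5,6,7,8,9]=9  [2,3,4,5,6,7,8,9]=4
  first=0(j) contributes 13
  first=1(h) contributes 8
  first=2(k) contributes 13
|[w]| = 34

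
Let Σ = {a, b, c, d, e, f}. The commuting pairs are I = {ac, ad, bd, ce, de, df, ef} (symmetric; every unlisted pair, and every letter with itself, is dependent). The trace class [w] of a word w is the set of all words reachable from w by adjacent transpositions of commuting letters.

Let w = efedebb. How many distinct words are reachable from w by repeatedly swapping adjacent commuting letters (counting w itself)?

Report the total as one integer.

28

0(e) covers ∅
1(f) covers ∅
2(e) covers 0:e
3(d) covers ∅
4(e) covers 2:e
5(b) covers 1:f, 4:e
6(b) covers 5:b
floor of heap: 0:e, 1:f, 3:d
completions by unplaced set U, small U first (add the entries for U minus each lowest piece of U):
  |U|=1: {3}:1  {6}:1
  |U|=2: {3,6}:2  {5,6}:1
  |U|=3: {1,5,6}:1  {3,5,6}:3  {4,5,6}:1
  |U|=4: {1,3,5,6}:4  {1,4,5,6}:2  {2,4,5,6}:1  {3,4,5,6}:4
  |U|=5: {0,2,4,5,6}:1  {1,2,4,5,6}:3  {1,3,4,5,6}:10  {2,3,4,5,6}:5
  start at 0(e): 18
  start at 1(f): 6
  start at 3(d): 4
sum over floor = 28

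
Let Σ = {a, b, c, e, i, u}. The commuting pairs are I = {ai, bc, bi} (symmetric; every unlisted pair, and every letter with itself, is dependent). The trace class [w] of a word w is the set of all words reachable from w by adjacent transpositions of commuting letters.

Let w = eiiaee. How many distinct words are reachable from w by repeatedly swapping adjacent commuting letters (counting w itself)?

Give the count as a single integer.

#0=e has no predecessor
#1=i depends on [0:e]
#2=i depends on [1:i]
#3=a depends on [0:e]
#4=e depends on [2:i, 3:a]
#5=e depends on [4:e]
sources: [0:e]
N(rest) = Σ N(rest − s) over sources s of rest; N(one piece) = 1:
  size 1 → [5]=1
  size 2 → [4,5]=1
  size 3 → [2,4,5]=1  [3,4,5]=1
  size 4 → [1,2,4,5]=1  [2,3,4,5]=2
  first=0(e) contributes 3

3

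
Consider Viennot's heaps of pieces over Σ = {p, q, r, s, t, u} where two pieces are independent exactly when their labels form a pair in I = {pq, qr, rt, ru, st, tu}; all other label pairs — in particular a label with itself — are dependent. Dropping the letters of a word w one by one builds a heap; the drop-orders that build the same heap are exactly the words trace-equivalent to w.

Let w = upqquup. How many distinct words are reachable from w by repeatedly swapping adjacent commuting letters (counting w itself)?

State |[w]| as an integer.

0(u) covers ∅
1(p) covers 0:u
2(q) covers 0:u
3(q) covers 2:q
4(u) covers 1:p, 3:q
5(u) covers 4:u
6(p) covers 5:u
floor of heap: 0:u
completions by unplaced set U, small U first (add the entries for U minus each lowest piece of U):
  |U|=1: {6}:1
  |U|=2: {5,6}:1
  |U|=3: {4,5,6}:1
  |U|=4: {1,4,5,6}:1  {3,4,5,6}:1
  |U|=5: {1,3,4,5,6}:2  {2,3,4,5,6}:1
  start at 0(u): 3

3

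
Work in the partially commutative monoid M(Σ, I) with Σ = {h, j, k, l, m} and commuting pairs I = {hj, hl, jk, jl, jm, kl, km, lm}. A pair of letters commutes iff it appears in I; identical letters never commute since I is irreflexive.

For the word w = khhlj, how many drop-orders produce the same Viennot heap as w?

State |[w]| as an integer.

20

#0=k has no predecessor
#1=h depends on [0:k]
#2=h depends on [1:h]
#3=l has no predecessor
#4=j has no predecessor
sources: [0:k, 3:l, 4:j]
N(rest) = Σ N(rest − s) over sources s of rest; N(one piece) = 1:
  size 1 → [2]=1  [3]=1  [4]=1
  size 2 → [1,2]=1  [2,3]=2  [2,4]=2  [3,4]=2
  size 3 → [0,1,2]=1  [1,2,3]=3  [1,2,4]=3  [2,3,4]=6
  first=0(k) contributes 12
  first=3(l) contributes 4
  first=4(j) contributes 4
|[w]| = 20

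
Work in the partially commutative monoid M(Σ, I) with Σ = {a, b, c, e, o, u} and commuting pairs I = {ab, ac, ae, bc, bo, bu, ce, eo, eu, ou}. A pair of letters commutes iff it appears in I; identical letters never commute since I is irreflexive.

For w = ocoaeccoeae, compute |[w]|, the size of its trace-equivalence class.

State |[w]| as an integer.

495

#0=o has no predecessor
#1=c depends on [0:o]
#2=o depends on [1:c]
#3=a depends on [2:o]
#4=e has no predecessor
#5=c depends on [2:o]
#6=c depends on [5:c]
#7=o depends on [3:a, 6:c]
#8=e depends on [4:e]
#9=a depends on [7:o]
#10=e depends on [8:e]
sources: [0:o, 4:e]
N(rest) = Σ N(rest − s) over sources s of rest; N(one piece) = 1:
  size 1 → [9]=1  [10]=1
  size 2 → [7,9]=1  [8,10]=1  [9,10]=2
  size 3 → [3,7,9]=1  [4,8,10]=1  [6,7,9]=1  [7,9,10]=3  [8,9,10]=3
  size 4 → [3,6,7,9]=2  [3,7,9,10]=4  [4,8,9,10]=4  [5,6,7,9]=1  [6,7,9,10]=4  [7,8,9,10]=6
  size 5 → [3,5,6,7,9]=3  [3,6,7,9,10]=10  [3,7,8,9,10]=10  [4,7,8,9,10]=10  [5,6,7,9,10]=5  [6,7,8,9,10]=10
  size 6 → [2,3,5,6,7,9]=3  [3,4,7,8,9,10]=20  [3,5,6,7,9,10]=18  [3,6,7,8,9,10]=30  [4,6,7,8,9,10]=20  [5,6,7,8,9,10]=15
  size 7 → [1,2,3,5,6,7,9]=3  [2,3,5,6,7,9,10]=21  [3,4,6,7,8,9,10]=70  [3,5,6,7,8,9,10]=63  [4,5,6,7,8,9,10]=35
  size 8 → [0,1,2,3,5,6,7,9]=3  [1,2,3,5,6,7,9,10]=24  [2,3,5,6,7,8,9,10]=84  [3,4,5,6,7,8,9,10]=168
  size 9 → [0,1,2,3,5,6,7,9,10]=27  [1,2,3,5,6,7,8,9,10]=108  [2,3,4,5,6,7,8,9,10]=252
  first=0(o) contributes 360
  first=4(e) contributes 135
|[w]| = 495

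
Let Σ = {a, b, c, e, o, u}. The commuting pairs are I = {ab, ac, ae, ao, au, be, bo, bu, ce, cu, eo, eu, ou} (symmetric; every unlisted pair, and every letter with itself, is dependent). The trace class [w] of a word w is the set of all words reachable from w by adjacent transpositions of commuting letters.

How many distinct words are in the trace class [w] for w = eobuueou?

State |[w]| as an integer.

0(e) covers ∅
1(o) covers ∅
2(b) covers ∅
3(u) covers ∅
4(u) covers 3:u
5(e) covers 0:e
6(o) covers 1:o
7(u) covers 4:u
floor of heap: 0:e, 1:o, 2:b, 3:u
completions by unplaced set U, small U first (add the entries for U minus each lowest piece of U):
  |U|=1: {2}:1  {5}:1  {6}:1  {7}:1
  |U|=2: {0,5}:1  {1,6}:1  {2,5}:2  {2,6}:2  {2,7}:2  {4,7}:1  {5,6}:2  {5,7}:2  {6,7}:2
  |U|=3: {0,2,5}:3  {0,5,6}:3  {0,5,7}:3  {1,2,6}:3  {1,5,6}:3  {1,6,7}:3  {2,4,7}:3  {2,5,6}:6  {2,5,7}:6  {2,6,7}:6  {3,4,7}:1  {4,5,7}:3  {4,6,7}:3  {5,6,7}:6
  |U|=4: {0,1,5,6}:6  {0,2,5,6}:12  {0,2,5,7}:12  {0,4,5,7}:6  {0,5,6,7}:12  {1,2,5,6}:12  {1,2,6,7}:12  {1,4,6,7}:6  {1,5,6,7}:12  {2,3,4,7}:4  {2,4,5,7}:12  {2,4,6,7}:12  {2,5,6,7}:24  {3,4,5,7}:4  {3,4,6,7}:4  {4,5,6,7}:12
  |U|=5: {0,1,2,5,6}:30  {0,1,5,6,7}:30  {0,2,4,5,7}:30  {0,2,5,6,7}:60  {0,3,4,5,7}:10  {0,4,5,6,7}:30  {1,2,4,6,7}:30  {1,2,5,6,7}:60  {1,3,4,6,7}:10  {1,4,5,6,7}:30  {2,3,4,5,7}:20  {2,3,4,6,7}:20  {2,4,5,6,7}:60  {3,4,5,6,7}:20
  |U|=6: {0,1,2,5,6,7}:180  {0,1,4,5,6,7}:90  {0,2,3,4,5,7}:60  {0,2,4,5,6,7}:180  {0,3,4,5,6,7}:60  {1,2,3,4,6,7}:60  {1,2,4,5,6,7}:180  {1,3,4,5,6,7}:60  {2,3,4,5,6,7}:120
  start at 0(e): 420
  start at 1(o): 420
  start at 2(b): 210
  start at 3(u): 630
sum over floor = 1680

1680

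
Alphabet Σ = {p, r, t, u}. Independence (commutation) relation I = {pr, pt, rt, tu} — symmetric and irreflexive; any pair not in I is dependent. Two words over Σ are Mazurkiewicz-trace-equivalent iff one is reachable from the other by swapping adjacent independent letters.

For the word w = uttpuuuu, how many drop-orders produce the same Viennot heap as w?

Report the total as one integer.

drop 0:u onto floor
drop 1:t onto floor
drop 2:t onto {1:t}
drop 3:p onto {0:u}
drop 4:u onto {3:p}
drop 5:u onto {4:u}
drop 6:u onto {5:u}
drop 7:u onto {6:u}
ground layer = {0:u, 1:t}
drop-orders for the pieces not yet dropped (sum over which currently-grounded one goes next):
  1 to go: {2} 1  {7} 1
  2 to go: {1,2} 1  {2,7} 2  {6,7} 1
  3 to go: {1,2,7} 3  {2,6,7} 3  {5,6,7} 1
  4 to go: {1,2,6,7} 6  {2,5,6,7} 4  {4,5,6,7} 1
  5 to go: {1,2,5,6,7} 10  {2,4,5,6,7} 5  {3,4,5,6,7} 1
  6 to go: {0,3,4,5,6,7} 1  {1,2,4,5,6,7} 15  {2,3,4,5,6,7} 6
  if 0:u drops first: 21 orders
  if 1:t drops first: 7 orders
heap linearizations: 28

28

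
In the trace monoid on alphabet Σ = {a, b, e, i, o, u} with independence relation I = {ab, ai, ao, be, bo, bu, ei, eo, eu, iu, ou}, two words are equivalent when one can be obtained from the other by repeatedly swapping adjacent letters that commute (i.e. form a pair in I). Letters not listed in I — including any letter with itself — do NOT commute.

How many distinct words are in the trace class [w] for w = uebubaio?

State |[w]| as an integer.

210

#0=u has no predecessor
#1=e has no predecessor
#2=b has no predecessor
#3=u depends on [0:u]
#4=b depends on [2:b]
#5=a depends on [1:e, 3:u]
#6=i depends on [4:b]
#7=o depends on [6:i]
sources: [0:u, 1:e, 2:b]
N(rest) = Σ N(rest − s) over sources s of rest; N(one piece) = 1:
  size 1 → [5]=1  [7]=1
  size 2 → [1,5]=1  [3,5]=1  [5,7]=2  [6,7]=1
  size 3 → [0,3,5]=1  [1,3,5]=2  [1,5,7]=3  [3,5,7]=3  [4,6,7]=1  [5,6,7]=3
  size 4 → [0,1,3,5]=3  [0,3,5,7]=4  [1,3,5,7]=8  [1,5,6,7]=6  [2,4,6,7]=1  [3,5,6,7]=6  [4,5,6,7]=4
  size 5 → [0,1,3,5,7]=15  [0,3,5,6,7]=10  [1,3,5,6,7]=20  [1,4,5,6,7]=10  [2,4,5,6,7]=5  [3,4,5,6,7]=10
  size 6 → [0,1,3,5,6,7]=45  [0,3,4,5,6,7]=20  [1,2,4,5,6,7]=15  [1,3,4,5,6,7]=40  [2,3,4,5,6,7]=15
  first=0(u) contributes 70
  first=1(e) contributes 35
  first=2(b) contributes 105
|[w]| = 210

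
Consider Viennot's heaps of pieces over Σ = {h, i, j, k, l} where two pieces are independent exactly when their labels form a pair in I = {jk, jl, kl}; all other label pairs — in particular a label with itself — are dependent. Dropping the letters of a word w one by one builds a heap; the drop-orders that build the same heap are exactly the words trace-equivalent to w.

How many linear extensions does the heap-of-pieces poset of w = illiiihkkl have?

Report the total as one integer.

3

#0=i has no predecessor
#1=l depends on [0:i]
#2=l depends on [1:l]
#3=i depends on [2:l]
#4=i depends on [3:i]
#5=i depends on [4:i]
#6=h depends on [5:i]
#7=k depends on [6:h]
#8=k depends on [7:k]
#9=l depends on [6:h]
sources: [0:i]
N(rest) = Σ N(rest − s) over sources s of rest; N(one piece) = 1:
  size 1 → [8]=1  [9]=1
  size 2 → [7,8]=1  [8,9]=2
  size 3 → [7,8,9]=3
  size 4 → [6,7,8,9]=3
  size 5 → [5,6,7,8,9]=3
  size 6 → [4,5,6,7,8,9]=3
  size 7 → [3,4,5,6,7,8,9]=3
  size 8 → [2,3,4,5,6,7,8,9]=3
  first=0(i) contributes 3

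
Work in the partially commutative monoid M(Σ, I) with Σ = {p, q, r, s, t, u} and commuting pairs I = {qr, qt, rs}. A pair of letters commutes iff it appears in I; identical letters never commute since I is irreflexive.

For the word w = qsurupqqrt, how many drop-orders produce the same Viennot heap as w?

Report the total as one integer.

drop 0:q onto floor
drop 1:s onto {0:q}
drop 2:u onto {1:s}
drop 3:r onto {2:u}
drop 4:u onto {3:r}
drop 5:p onto {4:u}
drop 6:q onto {5:p}
drop 7:q onto {6:q}
drop 8:r onto {5:p}
drop 9:t onto {8:r}
ground layer = {0:q}
drop-orders for the pieces not yet dropped (sum over which currently-grounded one goes next):
  1 to go: {7} 1  {9} 1
  2 to go: {6,7} 1  {7,9} 2  {8,9} 1
  3 to go: {6,7,9} 3  {7,8,9} 3
  4 to go: {6,7,8,9} 6
  5 to go: {5,6,7,8,9} 6
  6 to go: {4,5,6,7,8,9} 6
  7 to go: {3,4,5,6,7,8,9} 6
  8 to go: {2,3,4,5,6,7,8,9} 6
  if 0:q drops first: 6 orders

6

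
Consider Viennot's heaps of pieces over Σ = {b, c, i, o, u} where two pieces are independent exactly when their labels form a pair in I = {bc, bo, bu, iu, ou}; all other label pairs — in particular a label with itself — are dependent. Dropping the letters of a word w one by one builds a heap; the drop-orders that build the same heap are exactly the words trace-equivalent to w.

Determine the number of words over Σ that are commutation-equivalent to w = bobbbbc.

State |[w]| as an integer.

drop 0:b onto floor
drop 1:o onto floor
drop 2:b onto {0:b}
drop 3:b onto {2:b}
drop 4:b onto {3:b}
drop 5:b onto {4:b}
drop 6:c onto {1:o}
ground layer = {0:b, 1:o}
drop-orders for the pieces not yet dropped (sum over which currently-grounded one goes next):
  1 to go: {5} 1  {6} 1
  2 to go: {1,6} 1  {4,5} 1  {5,6} 2
  3 to go: {1,5,6} 3  {3,4,5} 1  {4,5,6} 3
  4 to go: {1,4,5,6} 6  {2,3,4,5} 1  {3,4,5,6} 4
  5 to go: {0,2,3,4,5} 1  {1,3,4,5,6} 10  {2,3,4,5,6} 5
  if 0:b drops first: 15 orders
  if 1:o drops first: 6 orders
heap linearizations: 21

21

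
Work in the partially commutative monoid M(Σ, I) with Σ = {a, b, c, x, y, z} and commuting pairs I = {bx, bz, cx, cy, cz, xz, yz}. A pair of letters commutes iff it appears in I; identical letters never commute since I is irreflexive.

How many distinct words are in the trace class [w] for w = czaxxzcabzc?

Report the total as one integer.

72

0(c) covers ∅
1(z) covers ∅
2(a) covers 0:c, 1:z
3(x) covers 2:a
4(x) covers 3:x
5(z) covers 2:a
6(c) covers 2:a
7(a) covers 4:x, 5:z, 6:c
8(b) covers 7:a
9(z) covers 7:a
10(c) covers 8:b
floor of heap: 0:c, 1:z
completions by unplaced set U, small U first (add the entries for U minus each lowest piece of U):
  |U|=1: {9}:1  {10}:1
  |U|=2: {8,10}:1  {9,10}:2
  |U|=3: {8,9,10}:3
  |U|=4: {7,8,9,10}:3
  |U|=5: {4,7,8,9,10}:3  {5,7,8,9,10}:3  {6,7,8,9,10}:3
  |U|=6: {3,4,7,8,9,10}:3  {4,5,7,8,9,10}:6  {4,6,7,8,9,10}:6  {5,6,7,8,9,10}:6
  |U|=7: {3,4,5,7,8,9,10}:9  {3,4,6,7,8,9,10}:9  {4,5,6,7,8,9,10}:18
  |U|=8: {3,4,5,6,7,8,9,10}:36
  |U|=9: {2,3,4,5,6,7,8,9,10}:36
  start at 0(c): 36
  start at 1(z): 36
sum over floor = 72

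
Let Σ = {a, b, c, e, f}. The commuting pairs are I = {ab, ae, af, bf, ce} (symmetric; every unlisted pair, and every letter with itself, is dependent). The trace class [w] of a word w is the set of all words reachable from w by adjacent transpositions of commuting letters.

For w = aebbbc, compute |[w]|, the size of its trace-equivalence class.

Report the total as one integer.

#0=a has no predecessor
#1=e has no predecessor
#2=b depends on [1:e]
#3=b depends on [2:b]
#4=b depends on [3:b]
#5=c depends on [0:a, 4:b]
sources: [0:a, 1:e]
N(rest) = Σ N(rest − s) over sources s of rest; N(one piece) = 1:
  size 1 → [5]=1
  size 2 → [0,5]=1  [4,5]=1
  size 3 → [0,4,5]=2  [3,4,5]=1
  size 4 → [0,3,4,5]=3  [2,3,4,5]=1
  first=0(a) contributes 1
  first=1(e) contributes 4
|[w]| = 5

5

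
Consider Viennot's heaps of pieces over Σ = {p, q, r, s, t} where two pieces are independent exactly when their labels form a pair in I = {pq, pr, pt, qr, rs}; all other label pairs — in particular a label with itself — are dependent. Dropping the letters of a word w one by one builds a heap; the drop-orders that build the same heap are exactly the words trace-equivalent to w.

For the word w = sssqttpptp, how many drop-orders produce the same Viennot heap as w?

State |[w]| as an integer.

0(s) covers ∅
1(s) covers 0:s
2(s) covers 1:s
3(q) covers 2:s
4(t) covers 3:q
5(t) covers 4:t
6(p) covers 2:s
7(p) covers 6:p
8(t) covers 5:t
9(p) covers 7:p
floor of heap: 0:s
completions by unplaced set U, small U first (add the entries for U minus each lowest piece of U):
  |U|=1: {8}:1  {9}:1
  |U|=2: {5,8}:1  {7,9}:1  {8,9}:2
  |U|=3: {4,5,8}:1  {5,8,9}:3  {6,7,9}:1  {7,8,9}:3
  |U|=4: {3,4,5,8}:1  {4,5,8,9}:4  {5,7,8,9}:6  {6,7,8,9}:4
  |U|=5: {3,4,5,8,9}:5  {4,5,7,8,9}:10  {5,6,7,8,9}:10
  |U|=6: {3,4,5,7,8,9}:15  {4,5,6,7,8,9}:20
  |U|=7: {3,4,5,6,7,8,9}:35
  |U|=8: {2,3,4,5,6,7,8,9}:35
  start at 0(s): 35

35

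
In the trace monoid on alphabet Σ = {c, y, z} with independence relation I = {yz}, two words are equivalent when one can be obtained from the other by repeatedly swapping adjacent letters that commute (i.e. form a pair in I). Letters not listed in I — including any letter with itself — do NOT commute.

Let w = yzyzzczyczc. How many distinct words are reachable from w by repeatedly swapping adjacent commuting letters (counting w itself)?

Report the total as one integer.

drop 0:y onto floor
drop 1:z onto floor
drop 2:y onto {0:y}
drop 3:z onto {1:z}
drop 4:z onto {3:z}
drop 5:c onto {2:y, 4:z}
drop 6:z onto {5:c}
drop 7:y onto {5:c}
drop 8:c onto {6:z, 7:y}
drop 9:z onto {8:c}
drop 10:c onto {9:z}
ground layer = {0:y, 1:z}
drop-orders for the pieces not yet dropped (sum over which currently-grounded one goes next):
  1 to go: {10} 1
  2 to go: {9,10} 1
  3 to go: {8,9,10} 1
  4 to go: {6,8,9,10} 1  {7,8,9,10} 1
  5 to go: {6,7,8,9,10} 2
  6 to go: {5,6,7,8,9,10} 2
  7 to go: {2,5,6,7,8,9,10} 2  {4,5,6,7,8,9,10} 2
  8 to go: {0,2,5,6,7,8,9,10} 2  {2,4,5,6,7,8,9,10} 4  {3,4,5,6,7,8,9,10} 2
  9 to go: {0,2,4,5,6,7,8,9,10} 6  {1,3,4,5,6,7,8,9,10} 2  {2,3,4,5,6,7,8,9,10} 6
  if 0:y drops first: 8 orders
  if 1:z drops first: 12 orders
heap linearizations: 20

20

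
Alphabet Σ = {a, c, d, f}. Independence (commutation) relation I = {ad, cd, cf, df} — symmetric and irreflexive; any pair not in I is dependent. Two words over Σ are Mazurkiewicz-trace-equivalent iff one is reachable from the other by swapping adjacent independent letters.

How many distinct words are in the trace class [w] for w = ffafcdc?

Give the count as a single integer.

0(f) covers ∅
1(f) covers 0:f
2(a) covers 1:f
3(f) covers 2:a
4(c) covers 2:a
5(d) covers ∅
6(c) covers 4:c
floor of heap: 0:f, 5:d
completions by unplaced set U, small U first (add the entries for U minus each lowest piece of U):
  |U|=1: {3}:1  {5}:1  {6}:1
  |U|=2: {3,5}:2  {3,6}:2  {4,6}:1  {5,6}:2
  |U|=3: {3,4,6}:3  {3,5,6}:6  {4,5,6}:3
  |U|=4: {2,3,4,6}:3  {3,4,5,6}:12
  |U|=5: {1,2,3,4,6}:3  {2,3,4,5,6}:15
  start at 0(f): 18
  start at 5(d): 3
sum over floor = 21

21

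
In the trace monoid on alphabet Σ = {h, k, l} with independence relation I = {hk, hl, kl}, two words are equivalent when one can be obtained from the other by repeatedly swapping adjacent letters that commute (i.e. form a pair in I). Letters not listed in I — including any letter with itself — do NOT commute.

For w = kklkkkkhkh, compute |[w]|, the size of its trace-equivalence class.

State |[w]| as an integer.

360

piece 0:k — minimal
piece 1:k rests on {0:k}
piece 2:l — minimal
piece 3:k rests on {1:k}
piece 4:k rests on {3:k}
piece 5:k rests on {4:k}
piece 6:k rests on {5:k}
piece 7:h — minimal
piece 8:k rests on {6:k}
piece 9:h rests on {7:h}
minimal pieces: {0:k, 2:l, 7:h}
ways to finish when only these pieces remain (= sum over removing one remaining piece with nothing left below it):
  1 left: {2}→1  {8}→1  {9}→1
  2 left: {2,8}→2  {2,9}→2  {6,8}→1  {7,9}→1  {8,9}→2
  3 left: {2,6,8}→3  {2,7,9}→3  {2,8,9}→6  {5,6,8}→1  {6,8,9}→3  {7,8,9}→3
  4 left: {2,5,6,8}→4  {2,6,8,9}→12  {2,7,8,9}→12  {4,5,6,8}→1  {5,6,8,9}→4  {6,7,8,9}→6
  5 left: {2,4,5,6,8}→5  {2,5,6,8,9}→20  {2,6,7,8,9}→30  {3,4,5,6,8}→1  {4,5,6,8,9}→5  {5,6,7,8,9}→10
  6 left: {1,3,4,5,6,8}→1  {2,3,4,5,6,8}→6  {2,4,5,6,8,9}→30  {2,5,6,7,8,9}→60  {3,4,5,6,8,9}→6  {4,5,6,7,8,9}→15
  7 left: {0,1,3,4,5,6,8}→1  {1,2,3,4,5,6,8}→7  {1,3,4,5,6,8,9}→7  {2,3,4,5,6,8,9}→42  {2,4,5,6,7,8,9}→105  {3,4,5,6,7,8,9}→21
  8 left: {0,1,2,3,4,5,6,8}→8  {0,1,3,4,5,6,8,9}→8  {1,2,3,4,5,6,8,9}→56  {1,3,4,5,6,7,8,9}→28  {2,3,4,5,6,7,8,9}→168
  placing 0:k first → 252 extensions
  placing 2:l first → 36 extensions
  placing 7:h first → 72 extensions
total linear extensions = 360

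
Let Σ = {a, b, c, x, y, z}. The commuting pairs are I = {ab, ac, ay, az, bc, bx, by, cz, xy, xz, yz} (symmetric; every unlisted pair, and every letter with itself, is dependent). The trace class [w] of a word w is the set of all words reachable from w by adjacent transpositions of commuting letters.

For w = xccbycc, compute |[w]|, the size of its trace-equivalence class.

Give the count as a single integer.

7

drop 0:x onto floor
drop 1:c onto {0:x}
drop 2:c onto {1:c}
drop 3:b onto floor
drop 4:y onto {2:c}
drop 5:c onto {4:y}
drop 6:c onto {5:c}
ground layer = {0:x, 3:b}
drop-orders for the pieces not yet dropped (sum over which currently-grounded one goes next):
  1 to go: {3} 1  {6} 1
  2 to go: {3,6} 2  {5,6} 1
  3 to go: {3,5,6} 3  {4,5,6} 1
  4 to go: {2,4,5,6} 1  {3,4,5,6} 4
  5 to go: {1,2,4,5,6} 1  {2,3,4,5,6} 5
  if 0:x drops first: 6 orders
  if 3:b drops first: 1 orders
heap linearizations: 7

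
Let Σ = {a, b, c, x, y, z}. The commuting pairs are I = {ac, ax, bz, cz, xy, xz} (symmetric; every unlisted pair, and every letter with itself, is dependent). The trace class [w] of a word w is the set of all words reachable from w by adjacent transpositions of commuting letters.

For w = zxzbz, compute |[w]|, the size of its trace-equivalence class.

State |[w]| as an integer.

#0=z has no predecessor
#1=x has no predecessor
#2=z depends on [0:z]
#3=b depends on [1:x]
#4=z depends on [2:z]
sources: [0:z, 1:x]
N(rest) = Σ N(rest − s) over sources s of rest; N(one piece) = 1:
  size 1 → [3]=1  [4]=1
  size 2 → [1,3]=1  [2,4]=1  [3,4]=2
  size 3 → [0,2,4]=1  [1,3,4]=3  [2,3,4]=3
  first=0(z) contributes 6
  first=1(x) contributes 4
|[w]| = 10

10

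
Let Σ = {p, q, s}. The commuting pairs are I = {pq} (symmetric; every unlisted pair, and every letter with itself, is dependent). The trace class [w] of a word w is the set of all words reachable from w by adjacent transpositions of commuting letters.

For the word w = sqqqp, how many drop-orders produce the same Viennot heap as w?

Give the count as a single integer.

0(s) covers ∅
1(q) covers 0:s
2(q) covers 1:q
3(q) covers 2:q
4(p) covers 0:s
floor of heap: 0:s
completions by unplaced set U, small U first (add the entries for U minus each lowest piece of U):
  |U|=1: {3}:1  {4}:1
  |U|=2: {2,3}:1  {3,4}:2
  |U|=3: {1,2,3}:1  {2,3,4}:3
  start at 0(s): 4

4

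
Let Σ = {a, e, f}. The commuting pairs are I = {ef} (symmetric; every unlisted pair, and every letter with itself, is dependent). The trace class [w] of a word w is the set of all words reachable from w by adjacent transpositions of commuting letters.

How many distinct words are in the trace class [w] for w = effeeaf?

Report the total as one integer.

10

drop 0:e onto floor
drop 1:f onto floor
drop 2:f onto {1:f}
drop 3:e onto {0:e}
drop 4:e onto {3:e}
drop 5:a onto {2:f, 4:e}
drop 6:f onto {5:a}
ground layer = {0:e, 1:f}
drop-orders for the pieces not yet dropped (sum over which currently-grounded one goes next):
  1 to go: {6} 1
  2 to go: {5,6} 1
  3 to go: {2,5,6} 1  {4,5,6} 1
  4 to go: {1,2,5,6} 1  {2,4,5,6} 2  {3,4,5,6} 1
  5 to go: {0,3,4,5,6} 1  {1,2,4,5,6} 3  {2,3,4,5,6} 3
  if 0:e drops first: 6 orders
  if 1:f drops first: 4 orders
heap linearizations: 10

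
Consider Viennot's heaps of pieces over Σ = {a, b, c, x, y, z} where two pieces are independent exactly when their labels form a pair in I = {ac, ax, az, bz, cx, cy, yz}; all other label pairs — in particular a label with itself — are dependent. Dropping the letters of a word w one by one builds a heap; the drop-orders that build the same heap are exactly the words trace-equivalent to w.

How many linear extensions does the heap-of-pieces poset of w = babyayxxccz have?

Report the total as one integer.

drop 0:b onto floor
drop 1:a onto {0:b}
drop 2:b onto {1:a}
drop 3:y onto {2:b}
drop 4:a onto {3:y}
drop 5:y onto {4:a}
drop 6:x onto {5:y}
drop 7:x onto {6:x}
drop 8:c onto {2:b}
drop 9:c onto {8:c}
drop 10:z onto {7:x, 9:c}
ground layer = {0:b}
drop-orders for the pieces not yet dropped (sum over which currently-grounded one goes next):
  1 to go: {10} 1
  2 to go: {7,10} 1  {9,10} 1
  3 to go: {6,7,10} 1  {7,9,10} 2  {8,9,10} 1
  4 to go: {5,6,7,10} 1  {6,7,9,10} 3  {7,8,9,10} 3
  5 to go: {4,5,6,7,10} 1  {5,6,7,9,10} 4  {6,7,8,9,10} 6
  6 to go: {3,4,5,6,7,10} 1  {4,5,6,7,9,10} 5  {5,6,7,8,9,10} 10
  7 to go: {3,4,5,6,7,9,10} 6  {4,5,6,7,8,9,10} 15
  8 to go: {3,4,5,6,7,8,9,10} 21
  9 to go: {2,3,4,5,6,7,8,9,10} 21
  if 0:b drops first: 21 orders

21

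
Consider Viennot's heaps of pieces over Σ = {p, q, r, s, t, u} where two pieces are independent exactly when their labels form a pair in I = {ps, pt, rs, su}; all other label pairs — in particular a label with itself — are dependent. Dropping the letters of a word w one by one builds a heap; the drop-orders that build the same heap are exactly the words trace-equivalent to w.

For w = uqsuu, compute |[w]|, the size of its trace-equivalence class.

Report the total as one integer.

0(u) covers ∅
1(q) covers 0:u
2(s) covers 1:q
3(u) covers 1:q
4(u) covers 3:u
floor of heap: 0:u
completions by unplaced set U, small U first (add the entries for U minus each lowest piece of U):
  |U|=1: {2}:1  {4}:1
  |U|=2: {2,4}:2  {3,4}:1
  |U|=3: {2,3,4}:3
  start at 0(u): 3

3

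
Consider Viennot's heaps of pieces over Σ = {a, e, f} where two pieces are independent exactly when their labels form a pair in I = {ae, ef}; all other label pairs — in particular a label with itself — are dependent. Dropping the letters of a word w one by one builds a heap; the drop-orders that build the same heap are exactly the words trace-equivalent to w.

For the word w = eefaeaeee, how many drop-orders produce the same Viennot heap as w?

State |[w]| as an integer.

84

drop 0:e onto floor
drop 1:e onto {0:e}
drop 2:f onto floor
drop 3:a onto {2:f}
drop 4:e onto {1:e}
drop 5:a onto {3:a}
drop 6:e onto {4:e}
drop 7:e onto {6:e}
drop 8:e onto {7:e}
ground layer = {0:e, 2:f}
drop-orders for the pieces not yet dropped (sum over which currently-grounded one goes next):
  1 to go: {5} 1  {8} 1
  2 to go: {3,5} 1  {5,8} 2  {7,8} 1
  3 to go: {2,3,5} 1  {3,5,8} 3  {5,7,8} 3  {6,7,8} 1
  4 to go: {2,3,5,8} 4  {3,5,7,8} 6  {4,6,7,8} 1  {5,6,7,8} 4
  5 to go: {1,4,6,7,8} 1  {2,3,5,7,8} 10  {3,5,6,7,8} 10  {4,5,6,7,8} 5
  6 to go: {0,1,4,6,7,8} 1  {1,4,5,6,7,8} 6  {2,3,5,6,7,8} 20  {3,4,5,6,7,8} 15
  7 to go: {0,1,4,5,6,7,8} 7  {1,3,4,5,6,7,8} 21  {2,3,4,5,6,7,8} 35
  if 0:e drops first: 56 orders
  if 2:f drops first: 28 orders
heap linearizations: 84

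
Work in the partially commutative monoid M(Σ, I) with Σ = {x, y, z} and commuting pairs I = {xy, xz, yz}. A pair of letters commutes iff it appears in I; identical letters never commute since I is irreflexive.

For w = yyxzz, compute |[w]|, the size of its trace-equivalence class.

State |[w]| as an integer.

30

#0=y has no predecessor
#1=y depends on [0:y]
#2=x has no predecessor
#3=z has no predecessor
#4=z depends on [3:z]
sources: [0:y, 2:x, 3:z]
N(rest) = Σ N(rest − s) over sources s of rest; N(one piece) = 1:
  size 1 → [1]=1  [2]=1  [4]=1
  size 2 → [0,1]=1  [1,2]=2  [1,4]=2  [2,4]=2  [3,4]=1
  size 3 → [0,1,2]=3  [0,1,4]=3  [1,2,4]=6  [1,3,4]=3  [2,3,4]=3
  first=0(y) contributes 12
  first=2(x) contributes 6
  first=3(z) contributes 12
|[w]| = 30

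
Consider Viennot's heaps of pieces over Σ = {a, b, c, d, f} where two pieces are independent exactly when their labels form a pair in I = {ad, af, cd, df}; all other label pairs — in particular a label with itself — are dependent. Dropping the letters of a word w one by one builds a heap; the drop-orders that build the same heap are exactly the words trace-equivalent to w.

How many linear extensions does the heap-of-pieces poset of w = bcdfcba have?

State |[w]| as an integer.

4

drop 0:b onto floor
drop 1:c onto {0:b}
drop 2:d onto {0:b}
drop 3:f onto {1:c}
drop 4:c onto {3:f}
drop 5:b onto {2:d, 4:c}
drop 6:a onto {5:b}
ground layer = {0:b}
drop-orders for the pieces not yet dropped (sum over which currently-grounded one goes next):
  1 to go: {6} 1
  2 to go: {5,6} 1
  3 to go: {2,5,6} 1  {4,5,6} 1
  4 to go: {2,4,5,6} 2  {3,4,5,6} 1
  5 to go: {1,3,4,5,6} 1  {2,3,4,5,6} 3
  if 0:b drops first: 4 orders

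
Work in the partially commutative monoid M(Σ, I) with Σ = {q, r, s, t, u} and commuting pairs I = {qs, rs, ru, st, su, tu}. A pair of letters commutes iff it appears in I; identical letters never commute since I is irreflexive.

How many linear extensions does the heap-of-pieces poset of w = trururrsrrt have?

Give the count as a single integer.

0(t) covers ∅
1(r) covers 0:t
2(u) covers ∅
3(r) covers 1:r
4(u) covers 2:u
5(r) covers 3:r
6(r) covers 5:r
7(s) covers ∅
8(r) covers 6:r
9(r) covers 8:r
10(t) covers 9:r
floor of heap: 0:t, 2:u, 7:s
completions by unplaced set U, small U first (add the entries for U minus each lowest piece of U):
  |U|=1: {4}:1  {7}:1  {10}:1
  |U|=2: {2,4}:1  {4,7}:2  {4,10}:2  {7,10}:2  {9,10}:1
  |U|=3: {2,4,7}:3  {2,4,10}:3  {4,7,10}:6  {4,9,10}:3  {7,9,10}:3  {8,9,10}:1
  |U|=4: {2,4,7,10}:12  {2,4,9,10}:6  {4,7,9,10}:12  {4,8,9,10}:4  {6,8,9,10}:1  {7,8,9,10}:4
  |U|=5: {2,4,7,9,10}:30  {2,4,8,9,10}:10  {4,6,8,9,10}:5  {4,7,8,9,10}:20  {5,6,8,9,10}:1  {6,7,8,9,10}:5
  |U|=6: {2,4,6,8,9,10}:15  {2,4,7,8,9,10}:60  {3,5,6,8,9,10}:1  {4,5,6,8,9,10}:6  {4,6,7,8,9,10}:30  {5,6,7,8,9,10}:6
  |U|=7: {1,3,5,6,8,9,10}:1  {2,4,5,6,8,9,10}:21  {2,4,6,7,8,9,10}:105  {3,4,5,6,8,9,10}:7  {3,5,6,7,8,9,10}:7  {4,5,6,7,8,9,10}:42
  |U|=8: {0,1,3,5,6,8,9,10}:1  {1,3,4,5,6,8,9,10}:8  {1,3,5,6,7,8,9,10}:8  {2,3,4,5,6,8,9,10}:28  {2,4,5,6,7,8,9,10}:168  {3,4,5,6,7,8,9,10}:56
  |U|=9: {0,1,3,4,5,6,8,9,10}:9  {0,1,3,5,6,7,8,9,10}:9  {1,2,3,4,5,6,8,9,10}:36  {1,3,4,5,6,7,8,9,10}:72  {2,3,4,5,6,7,8,9,10}:252
  start at 0(t): 360
  start at 2(u): 90
  start at 7(s): 45
sum over floor = 495

495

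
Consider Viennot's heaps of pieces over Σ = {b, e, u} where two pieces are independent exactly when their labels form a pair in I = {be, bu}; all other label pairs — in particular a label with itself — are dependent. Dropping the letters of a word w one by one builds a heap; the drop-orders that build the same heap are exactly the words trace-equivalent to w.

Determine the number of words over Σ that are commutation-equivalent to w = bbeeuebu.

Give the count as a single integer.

56

drop 0:b onto floor
drop 1:b onto {0:b}
drop 2:e onto floor
drop 3:e onto {2:e}
drop 4:u onto {3:e}
drop 5:e onto {4:u}
drop 6:b onto {1:b}
drop 7:u onto {5:e}
ground layer = {0:b, 2:e}
drop-orders for the pieces not yet dropped (sum over which currently-grounded one goes next):
  1 to go: {6} 1  {7} 1
  2 to go: {1,6} 1  {5,7} 1  {6,7} 2
  3 to go: {0,1,6} 1  {1,6,7} 3  {4,5,7} 1  {5,6,7} 3
  4 to go: {0,1,6,7} 4  {1,5,6,7} 6  {3,4,5,7} 1  {4,5,6,7} 4
  5 to go: {0,1,5,6,7} 10  {1,4,5,6,7} 10  {2,3,4,5,7} 1  {3,4,5,6,7} 5
  6 to go: {0,1,4,5,6,7} 20  {1,3,4,5,6,7} 15  {2,3,4,5,6,7} 6
  if 0:b drops first: 21 orders
  if 2:e drops first: 35 orders
heap linearizations: 56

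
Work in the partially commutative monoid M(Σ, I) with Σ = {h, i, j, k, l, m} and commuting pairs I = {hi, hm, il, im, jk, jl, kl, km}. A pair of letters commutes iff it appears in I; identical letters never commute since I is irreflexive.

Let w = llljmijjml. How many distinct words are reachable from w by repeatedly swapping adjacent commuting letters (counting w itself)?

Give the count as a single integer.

drop 0:l onto floor
drop 1:l onto {0:l}
drop 2:l onto {1:l}
drop 3:j onto floor
drop 4:m onto {2:l, 3:j}
drop 5:i onto {3:j}
drop 6:j onto {4:m, 5:i}
drop 7:j onto {6:j}
drop 8:m onto {7:j}
drop 9:l onto {8:m}
ground layer = {0:l, 3:j}
drop-orders for the pieces not yet dropped (sum over which currently-grounded one goes next):
  1 to go: {9} 1
  2 to go: {8,9} 1
  3 to go: {7,8,9} 1
  4 to go: {6,7,8,9} 1
  5 to go: {4,6,7,8,9} 1  {5,6,7,8,9} 1
  6 to go: {2,4,6,7,8,9} 1  {4,5,6,7,8,9} 2
  7 to go: {1,2,4,6,7,8,9} 1  {2,4,5,6,7,8,9} 3  {3,4,5,6,7,8,9} 2
  8 to go: {0,1,2,4,6,7,8,9} 1  {1,2,4,5,6,7,8,9} 4  {2,3,4,5,6,7,8,9} 5
  if 0:l drops first: 9 orders
  if 3:j drops first: 5 orders
heap linearizations: 14

14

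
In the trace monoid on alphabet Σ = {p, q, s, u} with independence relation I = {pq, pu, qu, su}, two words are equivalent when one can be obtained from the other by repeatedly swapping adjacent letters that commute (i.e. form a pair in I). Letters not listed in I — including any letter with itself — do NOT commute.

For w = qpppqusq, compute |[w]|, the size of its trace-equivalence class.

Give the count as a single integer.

#0=q has no predecessor
#1=p has no predecessor
#2=p depends on [1:p]
#3=p depends on [2:p]
#4=q depends on [0:q]
#5=u has no predecessor
#6=s depends on [3:p, 4:q]
#7=q depends on [6:s]
sources: [0:q, 1:p, 5:u]
N(rest) = Σ N(rest − s) over sources s of rest; N(one piece) = 1:
  size 1 → [5]=1  [7]=1
  size 2 → [5,7]=2  [6,7]=1
  size 3 → [3,6,7]=1  [4,6,7]=1  [5,6,7]=3
  size 4 → [0,4,6,7]=1  [2,3,6,7]=1  [3,4,6,7]=2  [3,5,6,7]=4  [4,5,6,7]=4
  size 5 → [0,3,4,6,7]=3  [0,4,5,6,7]=5  [1,2,3,6,7]=1  [2,3,4,6,7]=3  [2,3,5,6,7]=5  [3,4,5,6,7]=10
  size 6 → [0,2,3,4,6,7]=6  [0,3,4,5,6,7]=18  [1,2,3,4,6,7]=4  [1,2,3,5,6,7]=6  [2,3,4,5,6,7]=18
  first=0(q) contributes 28
  first=1(p) contributes 42
  first=5(u) contributes 10
|[w]| = 80

80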